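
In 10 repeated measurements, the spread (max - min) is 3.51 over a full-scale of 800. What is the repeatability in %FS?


Repeatability = (spread / full scale) * 100%.
R = (3.51 / 800) * 100
R = 0.439 %FS

0.439 %FS


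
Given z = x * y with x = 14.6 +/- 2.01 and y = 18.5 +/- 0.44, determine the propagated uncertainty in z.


For a product z = x*y, the relative uncertainty is:
uz/z = sqrt((ux/x)^2 + (uy/y)^2)
Relative uncertainties: ux/x = 2.01/14.6 = 0.137671
uy/y = 0.44/18.5 = 0.023784
z = 14.6 * 18.5 = 270.1
uz = 270.1 * sqrt(0.137671^2 + 0.023784^2) = 37.736

37.736


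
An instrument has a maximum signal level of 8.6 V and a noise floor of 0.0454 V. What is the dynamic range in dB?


Dynamic range = 20 * log10(Vmax / Vnoise).
DR = 20 * log10(8.6 / 0.0454)
DR = 20 * log10(189.43)
DR = 45.55 dB

45.55 dB


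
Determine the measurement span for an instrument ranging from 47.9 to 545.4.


Span = upper range - lower range.
Span = 545.4 - (47.9)
Span = 497.5

497.5


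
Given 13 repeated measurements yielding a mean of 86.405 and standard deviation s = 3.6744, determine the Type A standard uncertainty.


The standard uncertainty for Type A evaluation is u = s / sqrt(n).
u = 3.6744 / sqrt(13)
u = 3.6744 / 3.6056
u = 1.0191

1.0191


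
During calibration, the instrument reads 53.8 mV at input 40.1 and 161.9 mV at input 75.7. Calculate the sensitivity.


Sensitivity = (y2 - y1) / (x2 - x1).
S = (161.9 - 53.8) / (75.7 - 40.1)
S = 108.1 / 35.6
S = 3.0365 mV/unit

3.0365 mV/unit


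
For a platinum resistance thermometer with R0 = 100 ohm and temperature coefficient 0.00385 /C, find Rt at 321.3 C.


The RTD equation: Rt = R0 * (1 + alpha * T).
Rt = 100 * (1 + 0.00385 * 321.3)
Rt = 100 * (1 + 1.237005)
Rt = 100 * 2.237005
Rt = 223.7 ohm

223.7 ohm


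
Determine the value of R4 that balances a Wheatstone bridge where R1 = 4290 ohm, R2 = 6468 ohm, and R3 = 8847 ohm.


At balance: R1*R4 = R2*R3, so R4 = R2*R3/R1.
R4 = 6468 * 8847 / 4290
R4 = 57222396 / 4290
R4 = 13338.55 ohm

13338.55 ohm


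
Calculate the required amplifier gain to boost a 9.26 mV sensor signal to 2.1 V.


Gain = Vout / Vin (converting to same units).
G = 2.1 V / 9.26 mV
G = 2100.0 mV / 9.26 mV
G = 226.78

226.78


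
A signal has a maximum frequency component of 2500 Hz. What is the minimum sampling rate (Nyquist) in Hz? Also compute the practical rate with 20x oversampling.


By Nyquist theorem, fs_min = 2 * fmax.
fs_min = 2 * 2500 = 5000 Hz
Practical rate = 20 * fs_min = 20 * 5000 = 100000 Hz

fs_min = 5000 Hz, fs_practical = 100000 Hz


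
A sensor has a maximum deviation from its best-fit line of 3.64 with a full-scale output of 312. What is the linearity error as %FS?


Linearity error = (max deviation / full scale) * 100%.
Linearity = (3.64 / 312) * 100
Linearity = 1.167 %FS

1.167 %FS


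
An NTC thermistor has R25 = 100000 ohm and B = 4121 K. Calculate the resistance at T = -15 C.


NTC thermistor equation: Rt = R25 * exp(B * (1/T - 1/T25)).
T in Kelvin: 258.15 K, T25 = 298.15 K
1/T - 1/T25 = 1/258.15 - 1/298.15 = 0.0005197
B * (1/T - 1/T25) = 4121 * 0.0005197 = 2.1417
Rt = 100000 * exp(2.1417) = 851377.4 ohm

851377.4 ohm


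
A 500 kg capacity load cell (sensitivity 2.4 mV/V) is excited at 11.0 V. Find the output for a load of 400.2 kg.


Vout = rated_output * Vex * (load / capacity).
Vout = 2.4 * 11.0 * (400.2 / 500)
Vout = 2.4 * 11.0 * 0.8004
Vout = 21.131 mV

21.131 mV


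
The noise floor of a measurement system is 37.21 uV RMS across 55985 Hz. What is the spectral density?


Noise spectral density = Vrms / sqrt(BW).
NSD = 37.21 / sqrt(55985)
NSD = 37.21 / 236.6115
NSD = 0.1573 uV/sqrt(Hz)

0.1573 uV/sqrt(Hz)


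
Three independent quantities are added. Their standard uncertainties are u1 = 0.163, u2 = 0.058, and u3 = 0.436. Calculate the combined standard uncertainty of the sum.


For a sum of independent quantities, uc = sqrt(u1^2 + u2^2 + u3^2).
uc = sqrt(0.163^2 + 0.058^2 + 0.436^2)
uc = sqrt(0.026569 + 0.003364 + 0.190096)
uc = 0.4691

0.4691


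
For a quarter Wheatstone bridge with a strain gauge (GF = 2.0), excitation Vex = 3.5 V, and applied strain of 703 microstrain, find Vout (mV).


Quarter bridge output: Vout = (GF * epsilon * Vex) / 4.
Vout = (2.0 * 703e-6 * 3.5) / 4
Vout = 0.004921 / 4 V
Vout = 0.00123025 V = 1.2303 mV

1.2303 mV


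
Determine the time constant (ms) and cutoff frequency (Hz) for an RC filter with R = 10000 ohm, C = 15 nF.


Time constant: tau = R * C.
tau = 10000 * 1.50e-08 = 0.00015 s
tau = 0.15 ms
Cutoff frequency: fc = 1 / (2*pi*R*C).
fc = 1 / (2*pi*0.00015) = 1061.03 Hz

tau = 0.15 ms, fc = 1061.03 Hz


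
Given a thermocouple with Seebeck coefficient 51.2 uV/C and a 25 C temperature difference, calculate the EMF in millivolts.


The thermocouple output V = sensitivity * dT.
V = 51.2 uV/C * 25 C
V = 1280.0 uV
V = 1.28 mV

1.28 mV


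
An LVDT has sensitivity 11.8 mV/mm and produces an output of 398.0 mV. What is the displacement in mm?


Displacement = Vout / sensitivity.
d = 398.0 / 11.8
d = 33.729 mm

33.729 mm


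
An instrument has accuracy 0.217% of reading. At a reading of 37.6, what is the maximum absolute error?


Absolute error = (accuracy% / 100) * reading.
Error = (0.217 / 100) * 37.6
Error = 0.00217 * 37.6
Error = 0.0816

0.0816


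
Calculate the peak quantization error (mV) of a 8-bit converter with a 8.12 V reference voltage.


The maximum quantization error is +/- LSB/2.
LSB = Vref / 2^n = 8.12 / 256 = 0.03171875 V
Max error = LSB / 2 = 0.03171875 / 2 = 0.01585937 V
Max error = 15.8594 mV

15.8594 mV


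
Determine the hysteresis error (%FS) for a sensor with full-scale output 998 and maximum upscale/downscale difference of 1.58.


Hysteresis = (max difference / full scale) * 100%.
H = (1.58 / 998) * 100
H = 0.158 %FS

0.158 %FS


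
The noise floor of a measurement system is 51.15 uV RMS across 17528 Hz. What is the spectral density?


Noise spectral density = Vrms / sqrt(BW).
NSD = 51.15 / sqrt(17528)
NSD = 51.15 / 132.3934
NSD = 0.3863 uV/sqrt(Hz)

0.3863 uV/sqrt(Hz)


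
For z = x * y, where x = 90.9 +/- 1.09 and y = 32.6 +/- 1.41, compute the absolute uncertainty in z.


For a product z = x*y, the relative uncertainty is:
uz/z = sqrt((ux/x)^2 + (uy/y)^2)
Relative uncertainties: ux/x = 1.09/90.9 = 0.011991
uy/y = 1.41/32.6 = 0.043252
z = 90.9 * 32.6 = 2963.3
uz = 2963.3 * sqrt(0.011991^2 + 0.043252^2) = 133.004

133.004


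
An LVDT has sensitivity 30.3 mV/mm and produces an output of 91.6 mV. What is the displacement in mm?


Displacement = Vout / sensitivity.
d = 91.6 / 30.3
d = 3.023 mm

3.023 mm


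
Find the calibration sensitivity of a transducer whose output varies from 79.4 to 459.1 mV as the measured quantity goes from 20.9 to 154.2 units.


Sensitivity = (y2 - y1) / (x2 - x1).
S = (459.1 - 79.4) / (154.2 - 20.9)
S = 379.7 / 133.3
S = 2.8485 mV/unit

2.8485 mV/unit


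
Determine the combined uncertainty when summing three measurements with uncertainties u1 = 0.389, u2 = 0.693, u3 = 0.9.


For a sum of independent quantities, uc = sqrt(u1^2 + u2^2 + u3^2).
uc = sqrt(0.389^2 + 0.693^2 + 0.9^2)
uc = sqrt(0.151321 + 0.480249 + 0.81)
uc = 1.2007

1.2007


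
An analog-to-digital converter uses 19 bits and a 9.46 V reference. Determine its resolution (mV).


The resolution (LSB) of an ADC is Vref / 2^n.
LSB = 9.46 / 2^19
LSB = 9.46 / 524288
LSB = 1.804e-05 V = 0.01804352 mV

0.01804352 mV


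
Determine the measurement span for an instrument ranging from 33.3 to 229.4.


Span = upper range - lower range.
Span = 229.4 - (33.3)
Span = 196.1

196.1


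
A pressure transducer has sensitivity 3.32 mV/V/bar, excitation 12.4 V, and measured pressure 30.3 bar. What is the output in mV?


Output = sensitivity * Vex * P.
Vout = 3.32 * 12.4 * 30.3
Vout = 41.168 * 30.3
Vout = 1247.39 mV

1247.39 mV


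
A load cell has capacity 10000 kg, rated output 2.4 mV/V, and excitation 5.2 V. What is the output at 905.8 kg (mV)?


Vout = rated_output * Vex * (load / capacity).
Vout = 2.4 * 5.2 * (905.8 / 10000)
Vout = 2.4 * 5.2 * 0.09058
Vout = 1.13 mV

1.13 mV


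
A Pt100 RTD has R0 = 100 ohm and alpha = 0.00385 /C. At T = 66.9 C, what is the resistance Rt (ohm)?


The RTD equation: Rt = R0 * (1 + alpha * T).
Rt = 100 * (1 + 0.00385 * 66.9)
Rt = 100 * (1 + 0.257565)
Rt = 100 * 1.257565
Rt = 125.757 ohm

125.757 ohm


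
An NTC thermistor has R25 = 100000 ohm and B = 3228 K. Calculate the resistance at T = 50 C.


NTC thermistor equation: Rt = R25 * exp(B * (1/T - 1/T25)).
T in Kelvin: 323.15 K, T25 = 298.15 K
1/T - 1/T25 = 1/323.15 - 1/298.15 = -0.00025948
B * (1/T - 1/T25) = 3228 * -0.00025948 = -0.8376
Rt = 100000 * exp(-0.8376) = 43275.0 ohm

43275.0 ohm


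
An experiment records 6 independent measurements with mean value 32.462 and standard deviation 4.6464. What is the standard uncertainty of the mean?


The standard uncertainty for Type A evaluation is u = s / sqrt(n).
u = 4.6464 / sqrt(6)
u = 4.6464 / 2.4495
u = 1.8969

1.8969


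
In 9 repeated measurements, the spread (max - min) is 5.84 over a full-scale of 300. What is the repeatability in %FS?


Repeatability = (spread / full scale) * 100%.
R = (5.84 / 300) * 100
R = 1.947 %FS

1.947 %FS


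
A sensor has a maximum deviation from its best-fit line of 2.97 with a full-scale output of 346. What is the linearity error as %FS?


Linearity error = (max deviation / full scale) * 100%.
Linearity = (2.97 / 346) * 100
Linearity = 0.858 %FS

0.858 %FS


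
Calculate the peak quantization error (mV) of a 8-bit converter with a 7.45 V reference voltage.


The maximum quantization error is +/- LSB/2.
LSB = Vref / 2^n = 7.45 / 256 = 0.02910156 V
Max error = LSB / 2 = 0.02910156 / 2 = 0.01455078 V
Max error = 14.5508 mV

14.5508 mV


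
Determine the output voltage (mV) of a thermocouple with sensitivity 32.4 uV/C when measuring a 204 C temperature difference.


The thermocouple output V = sensitivity * dT.
V = 32.4 uV/C * 204 C
V = 6609.6 uV
V = 6.61 mV

6.61 mV


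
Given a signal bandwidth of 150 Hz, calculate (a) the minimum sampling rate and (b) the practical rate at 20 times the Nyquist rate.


By Nyquist theorem, fs_min = 2 * fmax.
fs_min = 2 * 150 = 300 Hz
Practical rate = 20 * fs_min = 20 * 300 = 6000 Hz

fs_min = 300 Hz, fs_practical = 6000 Hz


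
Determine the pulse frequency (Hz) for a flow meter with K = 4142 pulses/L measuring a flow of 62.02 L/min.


Frequency = K * Q / 60 (converting L/min to L/s).
f = 4142 * 62.02 / 60
f = 256886.84 / 60
f = 4281.45 Hz

4281.45 Hz


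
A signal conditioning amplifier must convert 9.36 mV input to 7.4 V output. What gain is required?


Gain = Vout / Vin (converting to same units).
G = 7.4 V / 9.36 mV
G = 7400.0 mV / 9.36 mV
G = 790.6

790.6


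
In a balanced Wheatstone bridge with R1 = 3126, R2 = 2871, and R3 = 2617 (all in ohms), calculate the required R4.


At balance: R1*R4 = R2*R3, so R4 = R2*R3/R1.
R4 = 2871 * 2617 / 3126
R4 = 7513407 / 3126
R4 = 2403.52 ohm

2403.52 ohm


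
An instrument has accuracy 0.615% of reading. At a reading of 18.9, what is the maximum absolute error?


Absolute error = (accuracy% / 100) * reading.
Error = (0.615 / 100) * 18.9
Error = 0.00615 * 18.9
Error = 0.1162

0.1162


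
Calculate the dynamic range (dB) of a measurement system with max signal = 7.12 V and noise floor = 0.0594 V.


Dynamic range = 20 * log10(Vmax / Vnoise).
DR = 20 * log10(7.12 / 0.0594)
DR = 20 * log10(119.87)
DR = 41.57 dB

41.57 dB


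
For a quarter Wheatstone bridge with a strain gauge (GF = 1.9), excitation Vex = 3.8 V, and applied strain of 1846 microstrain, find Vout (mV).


Quarter bridge output: Vout = (GF * epsilon * Vex) / 4.
Vout = (1.9 * 1846e-6 * 3.8) / 4
Vout = 0.01332812 / 4 V
Vout = 0.00333203 V = 3.332 mV

3.332 mV


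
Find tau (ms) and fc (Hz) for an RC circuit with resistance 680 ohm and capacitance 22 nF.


Time constant: tau = R * C.
tau = 680 * 2.20e-08 = 1.496e-05 s
tau = 0.015 ms
Cutoff frequency: fc = 1 / (2*pi*R*C).
fc = 1 / (2*pi*1.496e-05) = 10638.7 Hz

tau = 0.015 ms, fc = 10638.7 Hz


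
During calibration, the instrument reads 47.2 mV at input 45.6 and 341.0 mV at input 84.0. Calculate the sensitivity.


Sensitivity = (y2 - y1) / (x2 - x1).
S = (341.0 - 47.2) / (84.0 - 45.6)
S = 293.8 / 38.4
S = 7.651 mV/unit

7.651 mV/unit


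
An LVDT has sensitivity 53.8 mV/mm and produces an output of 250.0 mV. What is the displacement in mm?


Displacement = Vout / sensitivity.
d = 250.0 / 53.8
d = 4.647 mm

4.647 mm


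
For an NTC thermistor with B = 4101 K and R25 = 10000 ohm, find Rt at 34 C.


NTC thermistor equation: Rt = R25 * exp(B * (1/T - 1/T25)).
T in Kelvin: 307.15 K, T25 = 298.15 K
1/T - 1/T25 = 1/307.15 - 1/298.15 = -9.828e-05
B * (1/T - 1/T25) = 4101 * -9.828e-05 = -0.403
Rt = 10000 * exp(-0.403) = 6682.9 ohm

6682.9 ohm


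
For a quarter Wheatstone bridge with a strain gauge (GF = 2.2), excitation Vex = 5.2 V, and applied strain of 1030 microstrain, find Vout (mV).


Quarter bridge output: Vout = (GF * epsilon * Vex) / 4.
Vout = (2.2 * 1030e-6 * 5.2) / 4
Vout = 0.0117832 / 4 V
Vout = 0.0029458 V = 2.9458 mV

2.9458 mV


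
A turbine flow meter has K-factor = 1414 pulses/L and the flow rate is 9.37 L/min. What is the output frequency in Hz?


Frequency = K * Q / 60 (converting L/min to L/s).
f = 1414 * 9.37 / 60
f = 13249.18 / 60
f = 220.82 Hz

220.82 Hz


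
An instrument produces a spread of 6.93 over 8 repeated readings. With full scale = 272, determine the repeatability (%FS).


Repeatability = (spread / full scale) * 100%.
R = (6.93 / 272) * 100
R = 2.548 %FS

2.548 %FS


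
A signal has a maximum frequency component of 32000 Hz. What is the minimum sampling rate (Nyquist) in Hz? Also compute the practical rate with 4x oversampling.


By Nyquist theorem, fs_min = 2 * fmax.
fs_min = 2 * 32000 = 64000 Hz
Practical rate = 4 * fs_min = 4 * 64000 = 256000 Hz

fs_min = 64000 Hz, fs_practical = 256000 Hz


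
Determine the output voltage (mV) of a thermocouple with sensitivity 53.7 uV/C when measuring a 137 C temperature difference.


The thermocouple output V = sensitivity * dT.
V = 53.7 uV/C * 137 C
V = 7356.9 uV
V = 7.357 mV

7.357 mV


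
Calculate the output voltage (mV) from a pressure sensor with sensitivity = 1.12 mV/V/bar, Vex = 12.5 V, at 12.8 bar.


Output = sensitivity * Vex * P.
Vout = 1.12 * 12.5 * 12.8
Vout = 14.0 * 12.8
Vout = 179.2 mV

179.2 mV


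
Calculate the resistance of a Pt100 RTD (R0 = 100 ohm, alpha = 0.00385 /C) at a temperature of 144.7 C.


The RTD equation: Rt = R0 * (1 + alpha * T).
Rt = 100 * (1 + 0.00385 * 144.7)
Rt = 100 * (1 + 0.557095)
Rt = 100 * 1.557095
Rt = 155.709 ohm

155.709 ohm


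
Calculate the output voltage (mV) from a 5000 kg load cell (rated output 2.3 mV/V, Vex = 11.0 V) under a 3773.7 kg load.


Vout = rated_output * Vex * (load / capacity).
Vout = 2.3 * 11.0 * (3773.7 / 5000)
Vout = 2.3 * 11.0 * 0.75474
Vout = 19.095 mV

19.095 mV


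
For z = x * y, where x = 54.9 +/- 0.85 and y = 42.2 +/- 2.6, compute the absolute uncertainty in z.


For a product z = x*y, the relative uncertainty is:
uz/z = sqrt((ux/x)^2 + (uy/y)^2)
Relative uncertainties: ux/x = 0.85/54.9 = 0.015483
uy/y = 2.6/42.2 = 0.061611
z = 54.9 * 42.2 = 2316.8
uz = 2316.8 * sqrt(0.015483^2 + 0.061611^2) = 147.178

147.178


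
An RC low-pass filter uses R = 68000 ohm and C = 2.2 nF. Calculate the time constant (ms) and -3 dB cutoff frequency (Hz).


Time constant: tau = R * C.
tau = 68000 * 2.20e-09 = 0.0001496 s
tau = 0.1496 ms
Cutoff frequency: fc = 1 / (2*pi*R*C).
fc = 1 / (2*pi*0.0001496) = 1063.87 Hz

tau = 0.1496 ms, fc = 1063.87 Hz


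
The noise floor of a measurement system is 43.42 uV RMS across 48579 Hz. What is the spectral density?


Noise spectral density = Vrms / sqrt(BW).
NSD = 43.42 / sqrt(48579)
NSD = 43.42 / 220.4064
NSD = 0.197 uV/sqrt(Hz)

0.197 uV/sqrt(Hz)


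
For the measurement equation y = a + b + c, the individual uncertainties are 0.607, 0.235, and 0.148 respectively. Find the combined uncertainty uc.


For a sum of independent quantities, uc = sqrt(u1^2 + u2^2 + u3^2).
uc = sqrt(0.607^2 + 0.235^2 + 0.148^2)
uc = sqrt(0.368449 + 0.055225 + 0.021904)
uc = 0.6675

0.6675


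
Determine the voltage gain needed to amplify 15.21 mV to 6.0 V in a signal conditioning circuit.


Gain = Vout / Vin (converting to same units).
G = 6.0 V / 15.21 mV
G = 6000.0 mV / 15.21 mV
G = 394.48

394.48


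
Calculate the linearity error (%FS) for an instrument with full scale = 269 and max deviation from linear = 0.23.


Linearity error = (max deviation / full scale) * 100%.
Linearity = (0.23 / 269) * 100
Linearity = 0.086 %FS

0.086 %FS


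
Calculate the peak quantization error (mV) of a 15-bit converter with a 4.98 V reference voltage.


The maximum quantization error is +/- LSB/2.
LSB = Vref / 2^n = 4.98 / 32768 = 0.00015198 V
Max error = LSB / 2 = 0.00015198 / 2 = 7.599e-05 V
Max error = 0.076 mV

0.076 mV


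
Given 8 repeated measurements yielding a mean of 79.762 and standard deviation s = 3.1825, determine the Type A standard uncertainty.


The standard uncertainty for Type A evaluation is u = s / sqrt(n).
u = 3.1825 / sqrt(8)
u = 3.1825 / 2.8284
u = 1.1252

1.1252


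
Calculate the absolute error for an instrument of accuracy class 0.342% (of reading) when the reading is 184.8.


Absolute error = (accuracy% / 100) * reading.
Error = (0.342 / 100) * 184.8
Error = 0.00342 * 184.8
Error = 0.632

0.632


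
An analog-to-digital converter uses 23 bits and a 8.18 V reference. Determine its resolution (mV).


The resolution (LSB) of an ADC is Vref / 2^n.
LSB = 8.18 / 2^23
LSB = 8.18 / 8388608
LSB = 9.8e-07 V = 0.00097513 mV

0.00097513 mV


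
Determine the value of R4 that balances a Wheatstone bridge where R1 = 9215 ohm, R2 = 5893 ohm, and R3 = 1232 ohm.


At balance: R1*R4 = R2*R3, so R4 = R2*R3/R1.
R4 = 5893 * 1232 / 9215
R4 = 7260176 / 9215
R4 = 787.87 ohm

787.87 ohm


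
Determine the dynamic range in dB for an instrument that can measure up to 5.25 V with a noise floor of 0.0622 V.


Dynamic range = 20 * log10(Vmax / Vnoise).
DR = 20 * log10(5.25 / 0.0622)
DR = 20 * log10(84.41)
DR = 38.53 dB

38.53 dB


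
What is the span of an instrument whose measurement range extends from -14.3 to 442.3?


Span = upper range - lower range.
Span = 442.3 - (-14.3)
Span = 456.6

456.6


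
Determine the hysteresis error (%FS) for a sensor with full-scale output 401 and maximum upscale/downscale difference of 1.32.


Hysteresis = (max difference / full scale) * 100%.
H = (1.32 / 401) * 100
H = 0.329 %FS

0.329 %FS


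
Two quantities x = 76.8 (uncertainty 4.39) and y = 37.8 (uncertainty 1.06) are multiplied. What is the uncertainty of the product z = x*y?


For a product z = x*y, the relative uncertainty is:
uz/z = sqrt((ux/x)^2 + (uy/y)^2)
Relative uncertainties: ux/x = 4.39/76.8 = 0.057161
uy/y = 1.06/37.8 = 0.028042
z = 76.8 * 37.8 = 2903.0
uz = 2903.0 * sqrt(0.057161^2 + 0.028042^2) = 184.835

184.835


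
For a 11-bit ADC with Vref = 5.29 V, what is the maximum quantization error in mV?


The maximum quantization error is +/- LSB/2.
LSB = Vref / 2^n = 5.29 / 2048 = 0.00258301 V
Max error = LSB / 2 = 0.00258301 / 2 = 0.0012915 V
Max error = 1.2915 mV

1.2915 mV


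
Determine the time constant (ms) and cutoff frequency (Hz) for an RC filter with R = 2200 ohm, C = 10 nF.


Time constant: tau = R * C.
tau = 2200 * 1.00e-08 = 2.2e-05 s
tau = 0.022 ms
Cutoff frequency: fc = 1 / (2*pi*R*C).
fc = 1 / (2*pi*2.2e-05) = 7234.32 Hz

tau = 0.022 ms, fc = 7234.32 Hz


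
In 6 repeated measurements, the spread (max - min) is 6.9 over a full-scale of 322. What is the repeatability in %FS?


Repeatability = (spread / full scale) * 100%.
R = (6.9 / 322) * 100
R = 2.143 %FS

2.143 %FS


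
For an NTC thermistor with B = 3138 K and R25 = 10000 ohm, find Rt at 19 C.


NTC thermistor equation: Rt = R25 * exp(B * (1/T - 1/T25)).
T in Kelvin: 292.15 K, T25 = 298.15 K
1/T - 1/T25 = 1/292.15 - 1/298.15 = 6.888e-05
B * (1/T - 1/T25) = 3138 * 6.888e-05 = 0.2162
Rt = 10000 * exp(0.2162) = 12412.9 ohm

12412.9 ohm


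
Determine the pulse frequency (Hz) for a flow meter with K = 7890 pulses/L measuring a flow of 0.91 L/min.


Frequency = K * Q / 60 (converting L/min to L/s).
f = 7890 * 0.91 / 60
f = 7179.9 / 60
f = 119.67 Hz

119.67 Hz


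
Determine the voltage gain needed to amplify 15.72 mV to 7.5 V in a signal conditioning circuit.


Gain = Vout / Vin (converting to same units).
G = 7.5 V / 15.72 mV
G = 7500.0 mV / 15.72 mV
G = 477.1

477.1


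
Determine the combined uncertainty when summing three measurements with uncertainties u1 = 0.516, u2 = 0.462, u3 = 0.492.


For a sum of independent quantities, uc = sqrt(u1^2 + u2^2 + u3^2).
uc = sqrt(0.516^2 + 0.462^2 + 0.492^2)
uc = sqrt(0.266256 + 0.213444 + 0.242064)
uc = 0.8496

0.8496


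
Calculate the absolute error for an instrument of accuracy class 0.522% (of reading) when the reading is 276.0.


Absolute error = (accuracy% / 100) * reading.
Error = (0.522 / 100) * 276.0
Error = 0.00522 * 276.0
Error = 1.4407

1.4407


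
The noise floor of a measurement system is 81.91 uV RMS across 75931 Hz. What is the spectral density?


Noise spectral density = Vrms / sqrt(BW).
NSD = 81.91 / sqrt(75931)
NSD = 81.91 / 275.5558
NSD = 0.2973 uV/sqrt(Hz)

0.2973 uV/sqrt(Hz)


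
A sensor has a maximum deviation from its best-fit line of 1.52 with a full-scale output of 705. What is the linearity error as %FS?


Linearity error = (max deviation / full scale) * 100%.
Linearity = (1.52 / 705) * 100
Linearity = 0.216 %FS

0.216 %FS


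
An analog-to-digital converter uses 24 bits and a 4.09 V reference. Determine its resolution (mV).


The resolution (LSB) of an ADC is Vref / 2^n.
LSB = 4.09 / 2^24
LSB = 4.09 / 16777216
LSB = 2.4e-07 V = 0.00024378 mV

0.00024378 mV


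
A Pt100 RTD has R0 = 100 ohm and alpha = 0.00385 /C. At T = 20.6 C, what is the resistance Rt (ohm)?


The RTD equation: Rt = R0 * (1 + alpha * T).
Rt = 100 * (1 + 0.00385 * 20.6)
Rt = 100 * (1 + 0.07931)
Rt = 100 * 1.07931
Rt = 107.931 ohm

107.931 ohm


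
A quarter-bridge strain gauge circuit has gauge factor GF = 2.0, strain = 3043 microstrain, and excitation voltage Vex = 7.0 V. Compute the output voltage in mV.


Quarter bridge output: Vout = (GF * epsilon * Vex) / 4.
Vout = (2.0 * 3043e-6 * 7.0) / 4
Vout = 0.042602 / 4 V
Vout = 0.0106505 V = 10.6505 mV

10.6505 mV


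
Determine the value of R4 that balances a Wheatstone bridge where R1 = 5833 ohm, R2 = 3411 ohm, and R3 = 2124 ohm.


At balance: R1*R4 = R2*R3, so R4 = R2*R3/R1.
R4 = 3411 * 2124 / 5833
R4 = 7244964 / 5833
R4 = 1242.06 ohm

1242.06 ohm


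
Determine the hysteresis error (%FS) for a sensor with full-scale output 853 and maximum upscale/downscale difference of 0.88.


Hysteresis = (max difference / full scale) * 100%.
H = (0.88 / 853) * 100
H = 0.103 %FS

0.103 %FS


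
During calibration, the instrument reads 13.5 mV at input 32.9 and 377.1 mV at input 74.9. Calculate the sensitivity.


Sensitivity = (y2 - y1) / (x2 - x1).
S = (377.1 - 13.5) / (74.9 - 32.9)
S = 363.6 / 42.0
S = 8.6571 mV/unit

8.6571 mV/unit


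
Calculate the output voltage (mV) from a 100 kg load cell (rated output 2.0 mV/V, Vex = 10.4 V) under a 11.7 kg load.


Vout = rated_output * Vex * (load / capacity).
Vout = 2.0 * 10.4 * (11.7 / 100)
Vout = 2.0 * 10.4 * 0.117
Vout = 2.434 mV

2.434 mV


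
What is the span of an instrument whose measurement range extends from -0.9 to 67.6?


Span = upper range - lower range.
Span = 67.6 - (-0.9)
Span = 68.5

68.5


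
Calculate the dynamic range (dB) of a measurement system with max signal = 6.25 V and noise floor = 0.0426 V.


Dynamic range = 20 * log10(Vmax / Vnoise).
DR = 20 * log10(6.25 / 0.0426)
DR = 20 * log10(146.71)
DR = 43.33 dB

43.33 dB


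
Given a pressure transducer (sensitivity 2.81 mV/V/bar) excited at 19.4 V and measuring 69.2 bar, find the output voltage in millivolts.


Output = sensitivity * Vex * P.
Vout = 2.81 * 19.4 * 69.2
Vout = 54.514 * 69.2
Vout = 3772.37 mV

3772.37 mV


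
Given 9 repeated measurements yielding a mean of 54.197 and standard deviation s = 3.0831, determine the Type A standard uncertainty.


The standard uncertainty for Type A evaluation is u = s / sqrt(n).
u = 3.0831 / sqrt(9)
u = 3.0831 / 3.0
u = 1.0277

1.0277


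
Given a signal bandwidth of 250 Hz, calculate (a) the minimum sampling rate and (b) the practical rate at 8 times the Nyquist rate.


By Nyquist theorem, fs_min = 2 * fmax.
fs_min = 2 * 250 = 500 Hz
Practical rate = 8 * fs_min = 8 * 500 = 4000 Hz

fs_min = 500 Hz, fs_practical = 4000 Hz


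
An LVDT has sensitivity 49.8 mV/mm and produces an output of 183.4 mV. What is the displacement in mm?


Displacement = Vout / sensitivity.
d = 183.4 / 49.8
d = 3.683 mm

3.683 mm


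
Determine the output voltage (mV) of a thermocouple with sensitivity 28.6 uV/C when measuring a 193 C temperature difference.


The thermocouple output V = sensitivity * dT.
V = 28.6 uV/C * 193 C
V = 5519.8 uV
V = 5.52 mV

5.52 mV


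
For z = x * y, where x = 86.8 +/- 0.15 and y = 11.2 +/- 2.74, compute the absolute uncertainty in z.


For a product z = x*y, the relative uncertainty is:
uz/z = sqrt((ux/x)^2 + (uy/y)^2)
Relative uncertainties: ux/x = 0.15/86.8 = 0.001728
uy/y = 2.74/11.2 = 0.244643
z = 86.8 * 11.2 = 972.2
uz = 972.2 * sqrt(0.001728^2 + 0.244643^2) = 237.838

237.838


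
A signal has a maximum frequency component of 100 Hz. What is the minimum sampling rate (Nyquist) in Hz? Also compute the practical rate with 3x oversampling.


By Nyquist theorem, fs_min = 2 * fmax.
fs_min = 2 * 100 = 200 Hz
Practical rate = 3 * fs_min = 3 * 200 = 600 Hz

fs_min = 200 Hz, fs_practical = 600 Hz


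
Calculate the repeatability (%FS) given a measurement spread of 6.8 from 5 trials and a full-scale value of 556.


Repeatability = (spread / full scale) * 100%.
R = (6.8 / 556) * 100
R = 1.223 %FS

1.223 %FS


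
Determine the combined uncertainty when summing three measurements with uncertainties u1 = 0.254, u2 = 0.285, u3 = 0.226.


For a sum of independent quantities, uc = sqrt(u1^2 + u2^2 + u3^2).
uc = sqrt(0.254^2 + 0.285^2 + 0.226^2)
uc = sqrt(0.064516 + 0.081225 + 0.051076)
uc = 0.4436

0.4436


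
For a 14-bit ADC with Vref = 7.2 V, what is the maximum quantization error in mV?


The maximum quantization error is +/- LSB/2.
LSB = Vref / 2^n = 7.2 / 16384 = 0.00043945 V
Max error = LSB / 2 = 0.00043945 / 2 = 0.00021973 V
Max error = 0.2197 mV

0.2197 mV


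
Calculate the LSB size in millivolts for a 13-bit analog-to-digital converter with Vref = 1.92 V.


The resolution (LSB) of an ADC is Vref / 2^n.
LSB = 1.92 / 2^13
LSB = 1.92 / 8192
LSB = 0.00023437 V = 0.234375 mV

0.234375 mV


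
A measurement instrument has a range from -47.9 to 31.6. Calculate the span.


Span = upper range - lower range.
Span = 31.6 - (-47.9)
Span = 79.5

79.5


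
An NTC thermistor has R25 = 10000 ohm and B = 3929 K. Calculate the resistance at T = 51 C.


NTC thermistor equation: Rt = R25 * exp(B * (1/T - 1/T25)).
T in Kelvin: 324.15 K, T25 = 298.15 K
1/T - 1/T25 = 1/324.15 - 1/298.15 = -0.00026902
B * (1/T - 1/T25) = 3929 * -0.00026902 = -1.057
Rt = 10000 * exp(-1.057) = 3475.0 ohm

3475.0 ohm


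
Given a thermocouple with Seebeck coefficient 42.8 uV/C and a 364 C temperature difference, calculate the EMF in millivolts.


The thermocouple output V = sensitivity * dT.
V = 42.8 uV/C * 364 C
V = 15579.2 uV
V = 15.579 mV

15.579 mV


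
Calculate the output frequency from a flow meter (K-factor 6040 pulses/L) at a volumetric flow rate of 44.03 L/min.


Frequency = K * Q / 60 (converting L/min to L/s).
f = 6040 * 44.03 / 60
f = 265941.2 / 60
f = 4432.35 Hz

4432.35 Hz


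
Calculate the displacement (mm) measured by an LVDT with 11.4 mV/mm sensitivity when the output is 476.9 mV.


Displacement = Vout / sensitivity.
d = 476.9 / 11.4
d = 41.833 mm

41.833 mm


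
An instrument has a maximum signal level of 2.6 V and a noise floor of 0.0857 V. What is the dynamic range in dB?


Dynamic range = 20 * log10(Vmax / Vnoise).
DR = 20 * log10(2.6 / 0.0857)
DR = 20 * log10(30.34)
DR = 29.64 dB

29.64 dB


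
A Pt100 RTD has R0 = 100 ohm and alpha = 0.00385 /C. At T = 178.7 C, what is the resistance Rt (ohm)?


The RTD equation: Rt = R0 * (1 + alpha * T).
Rt = 100 * (1 + 0.00385 * 178.7)
Rt = 100 * (1 + 0.687995)
Rt = 100 * 1.687995
Rt = 168.799 ohm

168.799 ohm


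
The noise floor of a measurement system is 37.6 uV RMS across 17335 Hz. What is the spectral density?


Noise spectral density = Vrms / sqrt(BW).
NSD = 37.6 / sqrt(17335)
NSD = 37.6 / 131.6624
NSD = 0.2856 uV/sqrt(Hz)

0.2856 uV/sqrt(Hz)


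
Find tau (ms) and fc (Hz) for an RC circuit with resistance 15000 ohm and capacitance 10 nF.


Time constant: tau = R * C.
tau = 15000 * 1.00e-08 = 0.00015 s
tau = 0.15 ms
Cutoff frequency: fc = 1 / (2*pi*R*C).
fc = 1 / (2*pi*0.00015) = 1061.03 Hz

tau = 0.15 ms, fc = 1061.03 Hz


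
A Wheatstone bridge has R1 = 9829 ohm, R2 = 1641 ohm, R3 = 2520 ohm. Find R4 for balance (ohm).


At balance: R1*R4 = R2*R3, so R4 = R2*R3/R1.
R4 = 1641 * 2520 / 9829
R4 = 4135320 / 9829
R4 = 420.73 ohm

420.73 ohm


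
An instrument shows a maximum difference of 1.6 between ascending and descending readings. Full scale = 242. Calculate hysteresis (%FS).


Hysteresis = (max difference / full scale) * 100%.
H = (1.6 / 242) * 100
H = 0.661 %FS

0.661 %FS


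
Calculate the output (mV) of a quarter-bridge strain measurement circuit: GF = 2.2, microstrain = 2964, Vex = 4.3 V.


Quarter bridge output: Vout = (GF * epsilon * Vex) / 4.
Vout = (2.2 * 2964e-6 * 4.3) / 4
Vout = 0.02803944 / 4 V
Vout = 0.00700986 V = 7.0099 mV

7.0099 mV


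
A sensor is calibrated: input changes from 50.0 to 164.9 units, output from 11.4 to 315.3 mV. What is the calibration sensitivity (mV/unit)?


Sensitivity = (y2 - y1) / (x2 - x1).
S = (315.3 - 11.4) / (164.9 - 50.0)
S = 303.9 / 114.9
S = 2.6449 mV/unit

2.6449 mV/unit


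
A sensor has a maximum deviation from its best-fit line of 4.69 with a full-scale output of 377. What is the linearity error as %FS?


Linearity error = (max deviation / full scale) * 100%.
Linearity = (4.69 / 377) * 100
Linearity = 1.244 %FS

1.244 %FS


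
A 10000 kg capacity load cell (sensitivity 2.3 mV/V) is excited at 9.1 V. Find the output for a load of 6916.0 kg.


Vout = rated_output * Vex * (load / capacity).
Vout = 2.3 * 9.1 * (6916.0 / 10000)
Vout = 2.3 * 9.1 * 0.6916
Vout = 14.475 mV

14.475 mV


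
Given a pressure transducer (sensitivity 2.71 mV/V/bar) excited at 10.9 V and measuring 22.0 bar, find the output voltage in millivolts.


Output = sensitivity * Vex * P.
Vout = 2.71 * 10.9 * 22.0
Vout = 29.539 * 22.0
Vout = 649.86 mV

649.86 mV


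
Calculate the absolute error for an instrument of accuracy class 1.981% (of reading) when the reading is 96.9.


Absolute error = (accuracy% / 100) * reading.
Error = (1.981 / 100) * 96.9
Error = 0.01981 * 96.9
Error = 1.9196

1.9196


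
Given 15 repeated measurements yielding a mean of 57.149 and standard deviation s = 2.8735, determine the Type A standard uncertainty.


The standard uncertainty for Type A evaluation is u = s / sqrt(n).
u = 2.8735 / sqrt(15)
u = 2.8735 / 3.873
u = 0.7419

0.7419


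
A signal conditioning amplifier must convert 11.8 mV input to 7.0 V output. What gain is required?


Gain = Vout / Vin (converting to same units).
G = 7.0 V / 11.8 mV
G = 7000.0 mV / 11.8 mV
G = 593.22

593.22


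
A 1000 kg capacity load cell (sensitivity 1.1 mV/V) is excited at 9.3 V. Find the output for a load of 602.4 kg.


Vout = rated_output * Vex * (load / capacity).
Vout = 1.1 * 9.3 * (602.4 / 1000)
Vout = 1.1 * 9.3 * 0.6024
Vout = 6.163 mV

6.163 mV


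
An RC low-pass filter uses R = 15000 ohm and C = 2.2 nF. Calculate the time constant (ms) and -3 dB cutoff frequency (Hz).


Time constant: tau = R * C.
tau = 15000 * 2.20e-09 = 3.3e-05 s
tau = 0.033 ms
Cutoff frequency: fc = 1 / (2*pi*R*C).
fc = 1 / (2*pi*3.3e-05) = 4822.88 Hz

tau = 0.033 ms, fc = 4822.88 Hz


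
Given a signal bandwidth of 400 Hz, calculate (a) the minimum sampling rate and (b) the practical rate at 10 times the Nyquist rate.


By Nyquist theorem, fs_min = 2 * fmax.
fs_min = 2 * 400 = 800 Hz
Practical rate = 10 * fs_min = 10 * 800 = 8000 Hz

fs_min = 800 Hz, fs_practical = 8000 Hz


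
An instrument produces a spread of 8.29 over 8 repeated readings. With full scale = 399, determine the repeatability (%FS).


Repeatability = (spread / full scale) * 100%.
R = (8.29 / 399) * 100
R = 2.078 %FS

2.078 %FS


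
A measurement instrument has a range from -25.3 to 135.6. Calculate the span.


Span = upper range - lower range.
Span = 135.6 - (-25.3)
Span = 160.9

160.9


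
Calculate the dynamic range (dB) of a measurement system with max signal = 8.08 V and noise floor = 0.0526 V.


Dynamic range = 20 * log10(Vmax / Vnoise).
DR = 20 * log10(8.08 / 0.0526)
DR = 20 * log10(153.61)
DR = 43.73 dB

43.73 dB


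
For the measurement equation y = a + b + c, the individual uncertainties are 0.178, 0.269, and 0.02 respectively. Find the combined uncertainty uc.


For a sum of independent quantities, uc = sqrt(u1^2 + u2^2 + u3^2).
uc = sqrt(0.178^2 + 0.269^2 + 0.02^2)
uc = sqrt(0.031684 + 0.072361 + 0.0004)
uc = 0.3232

0.3232


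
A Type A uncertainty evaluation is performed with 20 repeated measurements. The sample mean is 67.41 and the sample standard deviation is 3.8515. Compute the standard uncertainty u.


The standard uncertainty for Type A evaluation is u = s / sqrt(n).
u = 3.8515 / sqrt(20)
u = 3.8515 / 4.4721
u = 0.8612

0.8612


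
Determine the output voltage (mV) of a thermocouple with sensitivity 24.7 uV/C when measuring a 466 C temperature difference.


The thermocouple output V = sensitivity * dT.
V = 24.7 uV/C * 466 C
V = 11510.2 uV
V = 11.51 mV

11.51 mV


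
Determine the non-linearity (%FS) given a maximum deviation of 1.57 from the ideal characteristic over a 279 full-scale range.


Linearity error = (max deviation / full scale) * 100%.
Linearity = (1.57 / 279) * 100
Linearity = 0.563 %FS

0.563 %FS


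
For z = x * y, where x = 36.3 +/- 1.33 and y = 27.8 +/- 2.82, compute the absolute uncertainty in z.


For a product z = x*y, the relative uncertainty is:
uz/z = sqrt((ux/x)^2 + (uy/y)^2)
Relative uncertainties: ux/x = 1.33/36.3 = 0.036639
uy/y = 2.82/27.8 = 0.101439
z = 36.3 * 27.8 = 1009.1
uz = 1009.1 * sqrt(0.036639^2 + 0.101439^2) = 108.839

108.839


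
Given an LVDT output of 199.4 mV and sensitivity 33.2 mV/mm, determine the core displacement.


Displacement = Vout / sensitivity.
d = 199.4 / 33.2
d = 6.006 mm

6.006 mm


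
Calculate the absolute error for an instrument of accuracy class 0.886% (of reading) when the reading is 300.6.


Absolute error = (accuracy% / 100) * reading.
Error = (0.886 / 100) * 300.6
Error = 0.00886 * 300.6
Error = 2.6633

2.6633


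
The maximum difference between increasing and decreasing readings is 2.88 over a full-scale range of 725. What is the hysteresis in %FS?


Hysteresis = (max difference / full scale) * 100%.
H = (2.88 / 725) * 100
H = 0.397 %FS

0.397 %FS


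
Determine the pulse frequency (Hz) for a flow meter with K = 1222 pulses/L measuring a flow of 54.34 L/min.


Frequency = K * Q / 60 (converting L/min to L/s).
f = 1222 * 54.34 / 60
f = 66403.48 / 60
f = 1106.72 Hz

1106.72 Hz


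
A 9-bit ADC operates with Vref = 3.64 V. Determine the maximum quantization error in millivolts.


The maximum quantization error is +/- LSB/2.
LSB = Vref / 2^n = 3.64 / 512 = 0.00710938 V
Max error = LSB / 2 = 0.00710938 / 2 = 0.00355469 V
Max error = 3.5547 mV

3.5547 mV


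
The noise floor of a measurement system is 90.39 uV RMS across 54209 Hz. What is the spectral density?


Noise spectral density = Vrms / sqrt(BW).
NSD = 90.39 / sqrt(54209)
NSD = 90.39 / 232.8283
NSD = 0.3882 uV/sqrt(Hz)

0.3882 uV/sqrt(Hz)


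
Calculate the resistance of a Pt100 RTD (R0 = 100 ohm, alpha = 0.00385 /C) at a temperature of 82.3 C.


The RTD equation: Rt = R0 * (1 + alpha * T).
Rt = 100 * (1 + 0.00385 * 82.3)
Rt = 100 * (1 + 0.316855)
Rt = 100 * 1.316855
Rt = 131.685 ohm

131.685 ohm


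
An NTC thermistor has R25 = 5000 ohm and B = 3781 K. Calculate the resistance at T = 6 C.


NTC thermistor equation: Rt = R25 * exp(B * (1/T - 1/T25)).
T in Kelvin: 279.15 K, T25 = 298.15 K
1/T - 1/T25 = 1/279.15 - 1/298.15 = 0.00022829
B * (1/T - 1/T25) = 3781 * 0.00022829 = 0.8632
Rt = 5000 * exp(0.8632) = 11853.1 ohm

11853.1 ohm


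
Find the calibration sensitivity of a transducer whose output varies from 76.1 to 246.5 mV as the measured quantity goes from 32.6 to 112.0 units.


Sensitivity = (y2 - y1) / (x2 - x1).
S = (246.5 - 76.1) / (112.0 - 32.6)
S = 170.4 / 79.4
S = 2.1461 mV/unit

2.1461 mV/unit


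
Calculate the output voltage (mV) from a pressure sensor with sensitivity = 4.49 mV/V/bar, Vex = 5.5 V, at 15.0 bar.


Output = sensitivity * Vex * P.
Vout = 4.49 * 5.5 * 15.0
Vout = 24.695 * 15.0
Vout = 370.43 mV

370.43 mV


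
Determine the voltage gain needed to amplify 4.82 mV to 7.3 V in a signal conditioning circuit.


Gain = Vout / Vin (converting to same units).
G = 7.3 V / 4.82 mV
G = 7300.0 mV / 4.82 mV
G = 1514.52

1514.52


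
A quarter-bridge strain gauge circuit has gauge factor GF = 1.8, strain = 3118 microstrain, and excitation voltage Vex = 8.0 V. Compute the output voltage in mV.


Quarter bridge output: Vout = (GF * epsilon * Vex) / 4.
Vout = (1.8 * 3118e-6 * 8.0) / 4
Vout = 0.0448992 / 4 V
Vout = 0.0112248 V = 11.2248 mV

11.2248 mV


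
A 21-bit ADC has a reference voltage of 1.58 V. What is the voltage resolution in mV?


The resolution (LSB) of an ADC is Vref / 2^n.
LSB = 1.58 / 2^21
LSB = 1.58 / 2097152
LSB = 7.5e-07 V = 0.0007534 mV

0.0007534 mV


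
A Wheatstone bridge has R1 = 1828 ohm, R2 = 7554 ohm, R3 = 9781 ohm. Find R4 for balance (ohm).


At balance: R1*R4 = R2*R3, so R4 = R2*R3/R1.
R4 = 7554 * 9781 / 1828
R4 = 73885674 / 1828
R4 = 40418.86 ohm

40418.86 ohm


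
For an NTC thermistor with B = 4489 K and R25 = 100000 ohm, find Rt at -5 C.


NTC thermistor equation: Rt = R25 * exp(B * (1/T - 1/T25)).
T in Kelvin: 268.15 K, T25 = 298.15 K
1/T - 1/T25 = 1/268.15 - 1/298.15 = 0.00037524
B * (1/T - 1/T25) = 4489 * 0.00037524 = 1.6845
Rt = 100000 * exp(1.6845) = 538948.8 ohm

538948.8 ohm


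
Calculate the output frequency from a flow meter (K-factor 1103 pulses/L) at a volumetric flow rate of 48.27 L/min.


Frequency = K * Q / 60 (converting L/min to L/s).
f = 1103 * 48.27 / 60
f = 53241.81 / 60
f = 887.36 Hz

887.36 Hz


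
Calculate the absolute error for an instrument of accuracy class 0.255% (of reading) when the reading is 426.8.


Absolute error = (accuracy% / 100) * reading.
Error = (0.255 / 100) * 426.8
Error = 0.00255 * 426.8
Error = 1.0883

1.0883


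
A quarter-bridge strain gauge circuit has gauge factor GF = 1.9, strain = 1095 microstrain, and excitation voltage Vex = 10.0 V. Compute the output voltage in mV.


Quarter bridge output: Vout = (GF * epsilon * Vex) / 4.
Vout = (1.9 * 1095e-6 * 10.0) / 4
Vout = 0.020805 / 4 V
Vout = 0.00520125 V = 5.2012 mV

5.2012 mV


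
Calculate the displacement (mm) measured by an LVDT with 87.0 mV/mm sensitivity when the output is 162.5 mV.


Displacement = Vout / sensitivity.
d = 162.5 / 87.0
d = 1.868 mm

1.868 mm
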